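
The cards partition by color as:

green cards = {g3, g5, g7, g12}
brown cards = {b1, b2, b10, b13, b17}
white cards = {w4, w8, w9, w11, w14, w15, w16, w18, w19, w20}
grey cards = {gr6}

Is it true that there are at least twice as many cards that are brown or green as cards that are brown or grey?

False

cards that are brown or green: 9.
cards that are brown or grey: 6.
The claim requires 9 ≥ 2 × 6 = 12, which does not hold.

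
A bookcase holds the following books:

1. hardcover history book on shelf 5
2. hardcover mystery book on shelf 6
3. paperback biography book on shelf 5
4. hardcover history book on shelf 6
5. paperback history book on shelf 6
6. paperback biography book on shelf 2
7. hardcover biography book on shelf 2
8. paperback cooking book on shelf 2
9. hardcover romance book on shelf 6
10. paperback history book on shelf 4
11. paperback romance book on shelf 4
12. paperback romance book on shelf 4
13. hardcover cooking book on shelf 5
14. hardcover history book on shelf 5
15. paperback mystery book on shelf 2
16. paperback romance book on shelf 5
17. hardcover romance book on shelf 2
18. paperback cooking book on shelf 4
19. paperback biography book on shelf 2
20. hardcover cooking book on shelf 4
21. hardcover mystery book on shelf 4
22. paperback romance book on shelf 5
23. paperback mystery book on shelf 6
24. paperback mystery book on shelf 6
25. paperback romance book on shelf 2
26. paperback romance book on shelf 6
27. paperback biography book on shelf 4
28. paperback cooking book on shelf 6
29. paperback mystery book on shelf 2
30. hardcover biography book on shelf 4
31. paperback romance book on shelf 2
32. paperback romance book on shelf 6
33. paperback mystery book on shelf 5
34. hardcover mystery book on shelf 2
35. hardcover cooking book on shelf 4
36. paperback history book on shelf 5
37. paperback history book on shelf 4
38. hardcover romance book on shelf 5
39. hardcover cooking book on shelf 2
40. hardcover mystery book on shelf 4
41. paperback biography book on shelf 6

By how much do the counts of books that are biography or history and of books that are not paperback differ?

2

books that are biography or history: 14. books that are not paperback: 16.
|14 − 16| = 16 − 14 = 2.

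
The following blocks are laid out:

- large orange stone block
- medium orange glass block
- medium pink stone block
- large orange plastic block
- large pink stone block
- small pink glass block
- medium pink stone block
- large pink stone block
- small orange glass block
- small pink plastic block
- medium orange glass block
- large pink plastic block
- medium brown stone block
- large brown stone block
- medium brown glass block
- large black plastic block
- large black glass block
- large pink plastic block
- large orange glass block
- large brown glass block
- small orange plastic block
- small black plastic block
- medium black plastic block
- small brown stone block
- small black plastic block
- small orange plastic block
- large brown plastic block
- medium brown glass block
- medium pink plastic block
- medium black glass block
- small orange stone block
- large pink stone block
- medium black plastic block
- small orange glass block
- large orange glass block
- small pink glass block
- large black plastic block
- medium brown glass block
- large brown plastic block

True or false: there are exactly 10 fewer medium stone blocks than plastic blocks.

|medium stone blocks| = 3.
|plastic blocks| = 15.
The claim requires 15 − 3 (= 12) to equal 10, which does not hold.

False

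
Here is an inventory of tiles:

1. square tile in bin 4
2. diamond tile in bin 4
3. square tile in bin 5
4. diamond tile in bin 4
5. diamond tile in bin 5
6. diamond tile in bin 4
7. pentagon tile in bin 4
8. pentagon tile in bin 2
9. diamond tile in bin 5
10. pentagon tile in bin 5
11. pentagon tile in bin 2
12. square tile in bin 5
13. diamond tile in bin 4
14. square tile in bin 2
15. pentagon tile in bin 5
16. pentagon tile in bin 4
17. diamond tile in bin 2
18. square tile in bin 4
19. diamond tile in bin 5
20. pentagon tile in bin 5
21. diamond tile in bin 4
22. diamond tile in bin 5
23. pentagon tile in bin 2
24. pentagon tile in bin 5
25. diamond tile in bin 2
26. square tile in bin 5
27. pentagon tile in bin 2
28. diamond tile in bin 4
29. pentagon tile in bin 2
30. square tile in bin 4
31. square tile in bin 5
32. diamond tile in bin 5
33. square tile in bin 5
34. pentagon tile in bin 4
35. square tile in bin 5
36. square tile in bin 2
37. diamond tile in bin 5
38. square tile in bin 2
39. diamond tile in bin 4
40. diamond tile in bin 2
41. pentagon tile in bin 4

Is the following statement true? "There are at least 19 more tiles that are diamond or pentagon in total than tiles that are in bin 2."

|tiles that are diamond or pentagon| = 29.
|tiles in bin 2| = 11.
The claim requires 29 − 11 = 18 ≥ 19, which does not hold.

False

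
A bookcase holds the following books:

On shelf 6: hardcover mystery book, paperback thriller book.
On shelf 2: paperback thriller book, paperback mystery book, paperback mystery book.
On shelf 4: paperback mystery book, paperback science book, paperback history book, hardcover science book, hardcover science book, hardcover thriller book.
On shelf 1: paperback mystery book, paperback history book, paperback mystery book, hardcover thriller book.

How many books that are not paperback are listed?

5

Total books: 15; with the excluded value: 10; remaining 15 − 10 = 5.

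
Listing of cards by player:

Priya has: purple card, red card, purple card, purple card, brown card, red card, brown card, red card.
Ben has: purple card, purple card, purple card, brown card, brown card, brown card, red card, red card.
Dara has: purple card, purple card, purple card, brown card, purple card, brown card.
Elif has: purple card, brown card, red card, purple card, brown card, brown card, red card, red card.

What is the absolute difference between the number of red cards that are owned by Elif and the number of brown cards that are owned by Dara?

red cards owned by Elif: 3. brown cards owned by Dara: 2.
|3 − 2| = 3 − 2 = 1.

1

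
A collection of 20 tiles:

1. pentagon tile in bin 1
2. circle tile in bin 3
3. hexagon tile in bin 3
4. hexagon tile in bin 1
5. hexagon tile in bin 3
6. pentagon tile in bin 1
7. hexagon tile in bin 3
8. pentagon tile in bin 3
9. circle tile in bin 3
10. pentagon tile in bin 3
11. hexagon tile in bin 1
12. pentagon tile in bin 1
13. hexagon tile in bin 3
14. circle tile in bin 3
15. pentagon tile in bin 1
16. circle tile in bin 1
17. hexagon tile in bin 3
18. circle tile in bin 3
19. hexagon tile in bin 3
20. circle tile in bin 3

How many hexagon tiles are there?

8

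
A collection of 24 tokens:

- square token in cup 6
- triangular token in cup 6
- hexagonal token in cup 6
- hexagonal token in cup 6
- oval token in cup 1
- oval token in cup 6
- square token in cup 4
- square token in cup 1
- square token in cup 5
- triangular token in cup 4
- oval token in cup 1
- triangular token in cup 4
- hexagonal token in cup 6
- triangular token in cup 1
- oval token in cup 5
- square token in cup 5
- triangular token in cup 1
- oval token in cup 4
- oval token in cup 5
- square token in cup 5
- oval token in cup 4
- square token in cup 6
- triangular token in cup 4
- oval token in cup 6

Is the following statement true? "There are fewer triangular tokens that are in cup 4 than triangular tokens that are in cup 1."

|triangular tokens in cup 4| = 3.
|triangular tokens in cup 1| = 2.
The claim requires 3 < 2, which does not hold.

False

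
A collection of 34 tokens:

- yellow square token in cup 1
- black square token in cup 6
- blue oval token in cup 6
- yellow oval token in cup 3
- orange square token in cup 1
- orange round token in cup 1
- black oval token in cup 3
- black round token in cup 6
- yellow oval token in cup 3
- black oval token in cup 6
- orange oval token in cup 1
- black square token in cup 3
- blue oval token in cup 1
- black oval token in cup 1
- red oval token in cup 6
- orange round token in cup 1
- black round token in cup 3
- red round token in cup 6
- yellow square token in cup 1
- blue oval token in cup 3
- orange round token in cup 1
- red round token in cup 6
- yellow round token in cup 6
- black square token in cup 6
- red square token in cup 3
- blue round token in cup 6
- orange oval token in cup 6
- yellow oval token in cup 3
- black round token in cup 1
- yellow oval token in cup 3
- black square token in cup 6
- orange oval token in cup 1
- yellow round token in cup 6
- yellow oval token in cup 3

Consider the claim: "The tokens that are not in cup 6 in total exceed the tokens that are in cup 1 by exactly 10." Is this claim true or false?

tokens that are not in cup 6: 21.
tokens in cup 1: 11.
The claim requires 21 − 11 (= 10) to equal 10, which holds.

True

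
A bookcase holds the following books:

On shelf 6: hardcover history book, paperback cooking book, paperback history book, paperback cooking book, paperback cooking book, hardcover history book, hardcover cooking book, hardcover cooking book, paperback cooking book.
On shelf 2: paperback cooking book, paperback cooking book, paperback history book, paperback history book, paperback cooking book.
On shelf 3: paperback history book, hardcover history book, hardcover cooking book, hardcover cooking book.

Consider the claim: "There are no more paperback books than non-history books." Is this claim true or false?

True

There are 11 paperback books.
There are 11 non-history books.
The claim requires 11 ≤ 11, which holds.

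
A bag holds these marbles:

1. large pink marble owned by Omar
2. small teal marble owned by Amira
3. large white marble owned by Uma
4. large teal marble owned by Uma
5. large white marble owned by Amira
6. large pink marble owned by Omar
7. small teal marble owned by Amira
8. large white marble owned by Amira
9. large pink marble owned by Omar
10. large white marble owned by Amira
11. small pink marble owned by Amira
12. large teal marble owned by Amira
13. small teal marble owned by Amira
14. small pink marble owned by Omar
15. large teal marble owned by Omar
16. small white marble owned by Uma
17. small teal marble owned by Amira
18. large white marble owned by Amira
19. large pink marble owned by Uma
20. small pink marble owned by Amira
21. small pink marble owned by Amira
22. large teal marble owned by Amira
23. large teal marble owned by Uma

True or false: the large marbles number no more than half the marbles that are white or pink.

False

|large marbles| = 14.
|marbles that are white or pink| = 14.
The claim requires 2 × 14 = 28 ≤ 14, which does not hold.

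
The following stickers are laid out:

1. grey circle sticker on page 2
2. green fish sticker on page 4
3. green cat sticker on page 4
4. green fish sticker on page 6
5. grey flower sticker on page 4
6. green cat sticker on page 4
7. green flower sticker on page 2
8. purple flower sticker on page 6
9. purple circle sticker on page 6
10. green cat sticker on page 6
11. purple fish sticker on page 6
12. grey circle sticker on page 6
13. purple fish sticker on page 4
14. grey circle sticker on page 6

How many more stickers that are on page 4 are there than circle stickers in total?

1

stickers on page 4: 5.
circle stickers: 4.
5 − 4 = 1.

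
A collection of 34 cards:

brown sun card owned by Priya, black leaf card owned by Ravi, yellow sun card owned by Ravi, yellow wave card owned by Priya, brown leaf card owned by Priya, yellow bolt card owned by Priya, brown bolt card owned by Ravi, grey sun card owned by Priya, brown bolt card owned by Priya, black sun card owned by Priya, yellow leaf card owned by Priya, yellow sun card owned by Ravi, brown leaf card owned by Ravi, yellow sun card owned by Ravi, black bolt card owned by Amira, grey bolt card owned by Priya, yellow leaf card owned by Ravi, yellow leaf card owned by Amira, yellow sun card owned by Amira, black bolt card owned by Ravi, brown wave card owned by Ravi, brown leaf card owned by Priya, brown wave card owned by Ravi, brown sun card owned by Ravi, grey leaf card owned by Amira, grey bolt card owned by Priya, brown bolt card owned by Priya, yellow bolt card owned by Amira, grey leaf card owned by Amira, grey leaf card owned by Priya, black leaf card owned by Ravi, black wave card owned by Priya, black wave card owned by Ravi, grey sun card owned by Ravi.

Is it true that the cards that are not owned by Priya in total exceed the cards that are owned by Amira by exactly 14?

Count of cards that are not owned by Priya: 20.
Count of cards owned by Amira: 6.
The claim requires 20 − 6 (= 14) to equal 14, which holds.

True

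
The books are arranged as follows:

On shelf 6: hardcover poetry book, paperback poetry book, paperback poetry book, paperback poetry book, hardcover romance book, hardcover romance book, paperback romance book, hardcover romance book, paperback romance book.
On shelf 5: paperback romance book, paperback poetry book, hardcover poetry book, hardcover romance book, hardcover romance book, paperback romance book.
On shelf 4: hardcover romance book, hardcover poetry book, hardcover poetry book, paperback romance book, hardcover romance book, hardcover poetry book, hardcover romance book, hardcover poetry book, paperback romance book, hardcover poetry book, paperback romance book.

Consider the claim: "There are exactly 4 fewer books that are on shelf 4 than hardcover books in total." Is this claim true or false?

There are 11 books on shelf 4.
There are 15 hardcover books.
The claim requires 15 − 11 (= 4) to equal 4, which holds.

True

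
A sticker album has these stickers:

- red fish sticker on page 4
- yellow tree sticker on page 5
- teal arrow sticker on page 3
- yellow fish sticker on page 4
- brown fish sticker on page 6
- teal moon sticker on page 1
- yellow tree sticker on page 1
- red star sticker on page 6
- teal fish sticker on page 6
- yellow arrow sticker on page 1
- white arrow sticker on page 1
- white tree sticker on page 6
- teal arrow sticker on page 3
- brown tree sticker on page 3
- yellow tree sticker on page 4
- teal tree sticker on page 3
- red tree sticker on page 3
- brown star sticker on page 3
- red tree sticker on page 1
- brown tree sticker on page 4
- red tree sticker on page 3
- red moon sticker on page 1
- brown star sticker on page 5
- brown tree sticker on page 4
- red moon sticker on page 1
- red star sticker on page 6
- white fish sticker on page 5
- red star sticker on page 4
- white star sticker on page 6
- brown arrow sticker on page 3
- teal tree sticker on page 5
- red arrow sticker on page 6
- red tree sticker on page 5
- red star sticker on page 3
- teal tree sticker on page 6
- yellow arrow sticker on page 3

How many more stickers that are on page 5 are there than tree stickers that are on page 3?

1

stickers on page 5: 5.
tree stickers on page 3: 4.
5 − 4 = 1.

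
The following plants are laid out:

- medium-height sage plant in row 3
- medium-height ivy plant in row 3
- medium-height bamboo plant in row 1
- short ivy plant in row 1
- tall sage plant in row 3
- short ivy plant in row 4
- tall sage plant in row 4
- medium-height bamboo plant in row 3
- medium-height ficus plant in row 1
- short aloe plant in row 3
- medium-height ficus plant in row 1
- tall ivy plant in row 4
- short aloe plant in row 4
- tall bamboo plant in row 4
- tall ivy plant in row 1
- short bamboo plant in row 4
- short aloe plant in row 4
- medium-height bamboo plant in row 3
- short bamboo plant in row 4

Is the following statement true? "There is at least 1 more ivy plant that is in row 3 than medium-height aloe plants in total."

ivy plants in row 3: 1.
medium-height aloe plants: 0.
The claim requires 1 − 0 = 1 ≥ 1, which holds.

True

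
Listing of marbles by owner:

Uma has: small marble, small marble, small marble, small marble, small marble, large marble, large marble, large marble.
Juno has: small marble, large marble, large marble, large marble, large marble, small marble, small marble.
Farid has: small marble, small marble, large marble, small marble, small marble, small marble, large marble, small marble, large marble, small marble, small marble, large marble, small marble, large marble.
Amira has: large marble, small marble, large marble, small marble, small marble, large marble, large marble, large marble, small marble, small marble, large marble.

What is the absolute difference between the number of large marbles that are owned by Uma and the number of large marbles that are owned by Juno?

large marbles owned by Uma: 3. large marbles owned by Juno: 4.
|3 − 4| = 4 − 3 = 1.

1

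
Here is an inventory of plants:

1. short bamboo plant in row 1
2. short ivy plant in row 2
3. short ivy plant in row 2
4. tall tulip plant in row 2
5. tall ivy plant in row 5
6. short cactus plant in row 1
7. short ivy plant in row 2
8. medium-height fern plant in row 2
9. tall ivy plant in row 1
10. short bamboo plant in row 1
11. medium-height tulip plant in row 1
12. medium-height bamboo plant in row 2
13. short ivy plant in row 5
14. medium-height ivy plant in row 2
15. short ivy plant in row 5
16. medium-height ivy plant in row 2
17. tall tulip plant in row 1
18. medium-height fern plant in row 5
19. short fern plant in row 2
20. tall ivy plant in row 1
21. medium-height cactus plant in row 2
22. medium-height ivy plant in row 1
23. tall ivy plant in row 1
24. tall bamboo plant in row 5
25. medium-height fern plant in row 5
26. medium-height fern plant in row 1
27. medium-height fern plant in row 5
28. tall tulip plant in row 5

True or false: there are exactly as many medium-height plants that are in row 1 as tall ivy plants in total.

False

medium-height plants in row 1: 3.
tall ivy plants: 4.
The claim requires 3 = 4, which does not hold.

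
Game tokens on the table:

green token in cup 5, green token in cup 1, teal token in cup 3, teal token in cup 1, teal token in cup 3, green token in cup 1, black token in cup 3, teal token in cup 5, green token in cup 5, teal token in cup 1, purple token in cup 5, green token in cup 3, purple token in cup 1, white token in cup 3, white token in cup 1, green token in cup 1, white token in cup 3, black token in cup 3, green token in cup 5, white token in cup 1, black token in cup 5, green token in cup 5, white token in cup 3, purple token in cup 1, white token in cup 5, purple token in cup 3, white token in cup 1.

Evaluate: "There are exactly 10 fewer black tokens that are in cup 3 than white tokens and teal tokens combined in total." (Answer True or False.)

True

There are 2 black tokens in cup 3.
white tokens: 7; teal tokens: 5; combined: 7 + 5 = 12.
The claim requires 12 − 2 (= 10) to equal 10, which holds.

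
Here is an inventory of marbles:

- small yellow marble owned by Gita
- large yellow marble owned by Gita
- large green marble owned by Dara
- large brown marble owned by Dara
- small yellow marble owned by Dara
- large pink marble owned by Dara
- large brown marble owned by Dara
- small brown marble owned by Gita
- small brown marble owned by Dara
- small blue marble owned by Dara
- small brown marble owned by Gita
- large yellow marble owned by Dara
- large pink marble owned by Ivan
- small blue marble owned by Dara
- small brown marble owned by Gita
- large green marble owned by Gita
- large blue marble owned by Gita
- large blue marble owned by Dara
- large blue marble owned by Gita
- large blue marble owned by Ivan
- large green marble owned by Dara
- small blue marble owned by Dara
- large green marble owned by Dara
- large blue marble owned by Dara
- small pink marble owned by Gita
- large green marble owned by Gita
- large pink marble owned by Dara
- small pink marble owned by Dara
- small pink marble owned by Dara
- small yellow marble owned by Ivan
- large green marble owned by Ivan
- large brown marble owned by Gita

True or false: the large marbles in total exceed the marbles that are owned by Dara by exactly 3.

False

|large marbles| = 19.
|marbles owned by Dara| = 17.
The claim requires 19 − 17 (= 2) to equal 3, which does not hold.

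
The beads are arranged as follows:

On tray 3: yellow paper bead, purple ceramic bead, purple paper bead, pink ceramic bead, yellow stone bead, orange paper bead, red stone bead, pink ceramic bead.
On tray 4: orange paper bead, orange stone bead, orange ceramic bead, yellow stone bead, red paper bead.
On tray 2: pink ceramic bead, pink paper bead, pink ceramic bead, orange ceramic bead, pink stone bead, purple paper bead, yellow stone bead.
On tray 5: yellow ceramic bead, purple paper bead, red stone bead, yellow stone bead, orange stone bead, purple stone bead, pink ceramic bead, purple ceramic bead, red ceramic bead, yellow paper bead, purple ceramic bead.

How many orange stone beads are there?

2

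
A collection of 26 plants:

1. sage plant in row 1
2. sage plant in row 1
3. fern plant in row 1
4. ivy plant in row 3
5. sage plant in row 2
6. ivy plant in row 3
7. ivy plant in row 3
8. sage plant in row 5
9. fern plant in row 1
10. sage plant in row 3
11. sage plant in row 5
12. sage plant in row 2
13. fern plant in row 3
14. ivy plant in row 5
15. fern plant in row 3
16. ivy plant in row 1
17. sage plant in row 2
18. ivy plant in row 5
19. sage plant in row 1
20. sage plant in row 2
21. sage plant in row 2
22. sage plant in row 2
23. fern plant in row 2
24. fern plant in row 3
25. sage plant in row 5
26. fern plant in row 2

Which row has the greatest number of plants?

Counts by row: row 2→8, row 3→7, row 1→6, row 5→5.
The maximum is 8, held uniquely by row 2.

row 2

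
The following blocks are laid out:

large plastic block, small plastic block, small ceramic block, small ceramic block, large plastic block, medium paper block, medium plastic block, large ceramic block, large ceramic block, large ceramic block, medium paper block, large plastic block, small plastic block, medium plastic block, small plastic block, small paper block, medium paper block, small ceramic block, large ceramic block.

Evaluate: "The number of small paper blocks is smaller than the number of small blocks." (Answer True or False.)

True

There is 1 small paper block.
There are 7 small blocks.
The claim requires 1 < 7, which holds.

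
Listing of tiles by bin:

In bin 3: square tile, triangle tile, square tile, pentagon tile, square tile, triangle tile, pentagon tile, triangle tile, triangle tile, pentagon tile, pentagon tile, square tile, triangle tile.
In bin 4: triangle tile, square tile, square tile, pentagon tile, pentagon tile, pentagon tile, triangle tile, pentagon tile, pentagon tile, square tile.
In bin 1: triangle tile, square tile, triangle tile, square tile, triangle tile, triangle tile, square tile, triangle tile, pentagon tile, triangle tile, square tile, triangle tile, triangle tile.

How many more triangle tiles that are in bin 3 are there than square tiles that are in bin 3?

1

triangle tiles in bin 3: 5.
square tiles in bin 3: 4.
5 − 4 = 1.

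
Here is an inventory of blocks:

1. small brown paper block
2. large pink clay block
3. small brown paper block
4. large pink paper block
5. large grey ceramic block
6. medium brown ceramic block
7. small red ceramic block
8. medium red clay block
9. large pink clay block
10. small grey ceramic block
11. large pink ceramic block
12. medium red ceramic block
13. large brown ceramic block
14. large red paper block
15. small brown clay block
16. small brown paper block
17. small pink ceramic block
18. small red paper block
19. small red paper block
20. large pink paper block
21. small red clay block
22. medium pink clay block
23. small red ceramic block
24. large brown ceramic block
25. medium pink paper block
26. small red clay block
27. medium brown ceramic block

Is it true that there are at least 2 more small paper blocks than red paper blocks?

small paper blocks: 5.
red paper blocks: 3.
The claim requires 5 − 3 = 2 ≥ 2, which holds.

True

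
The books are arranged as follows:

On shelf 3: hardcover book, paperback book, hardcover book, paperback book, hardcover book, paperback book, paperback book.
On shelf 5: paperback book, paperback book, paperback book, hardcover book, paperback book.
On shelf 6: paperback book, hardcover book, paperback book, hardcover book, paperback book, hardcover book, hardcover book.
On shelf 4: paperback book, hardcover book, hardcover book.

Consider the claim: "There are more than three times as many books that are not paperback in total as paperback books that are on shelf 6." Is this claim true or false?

|books that are not paperback| = 10.
|paperback books on shelf 6| = 3.
The claim requires 10 > 3 × 3 = 9, which holds.

True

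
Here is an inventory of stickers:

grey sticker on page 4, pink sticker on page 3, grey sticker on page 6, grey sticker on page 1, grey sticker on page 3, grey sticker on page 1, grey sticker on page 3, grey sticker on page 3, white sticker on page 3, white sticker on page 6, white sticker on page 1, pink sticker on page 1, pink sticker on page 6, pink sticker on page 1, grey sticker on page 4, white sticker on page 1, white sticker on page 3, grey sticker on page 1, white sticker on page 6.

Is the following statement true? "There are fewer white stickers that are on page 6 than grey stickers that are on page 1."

True

There are 2 white stickers on page 6.
There are 3 grey stickers on page 1.
The claim requires 2 < 3, which holds.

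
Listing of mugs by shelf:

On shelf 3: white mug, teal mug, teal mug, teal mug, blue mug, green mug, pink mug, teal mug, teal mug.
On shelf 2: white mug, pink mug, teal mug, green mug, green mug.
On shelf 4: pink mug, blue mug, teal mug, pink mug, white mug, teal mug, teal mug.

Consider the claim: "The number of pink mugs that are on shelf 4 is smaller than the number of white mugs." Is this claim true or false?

|pink mugs on shelf 4| = 2.
|white mugs| = 3.
The claim requires 2 < 3, which holds.

True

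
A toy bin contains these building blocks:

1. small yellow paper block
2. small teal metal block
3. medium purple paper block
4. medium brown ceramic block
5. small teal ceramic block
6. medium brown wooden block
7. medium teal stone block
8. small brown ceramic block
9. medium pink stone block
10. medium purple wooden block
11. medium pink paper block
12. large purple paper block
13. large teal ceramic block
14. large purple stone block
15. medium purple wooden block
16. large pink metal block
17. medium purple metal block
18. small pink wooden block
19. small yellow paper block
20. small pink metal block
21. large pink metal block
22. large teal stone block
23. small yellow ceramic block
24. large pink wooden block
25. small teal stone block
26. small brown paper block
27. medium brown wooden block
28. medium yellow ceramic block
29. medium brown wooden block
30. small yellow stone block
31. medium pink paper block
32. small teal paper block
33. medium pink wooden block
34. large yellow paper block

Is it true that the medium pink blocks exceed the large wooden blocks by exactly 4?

|medium pink blocks| = 4.
|large wooden blocks| = 1.
The claim requires 4 − 1 (= 3) to equal 4, which does not hold.

False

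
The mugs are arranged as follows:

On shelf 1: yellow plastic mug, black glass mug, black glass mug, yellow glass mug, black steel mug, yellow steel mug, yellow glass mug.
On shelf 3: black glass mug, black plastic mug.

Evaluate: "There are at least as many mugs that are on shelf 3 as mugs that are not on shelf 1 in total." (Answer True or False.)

True

mugs on shelf 3: 2.
mugs that are not on shelf 1: 2.
The claim requires 2 ≥ 2, which holds.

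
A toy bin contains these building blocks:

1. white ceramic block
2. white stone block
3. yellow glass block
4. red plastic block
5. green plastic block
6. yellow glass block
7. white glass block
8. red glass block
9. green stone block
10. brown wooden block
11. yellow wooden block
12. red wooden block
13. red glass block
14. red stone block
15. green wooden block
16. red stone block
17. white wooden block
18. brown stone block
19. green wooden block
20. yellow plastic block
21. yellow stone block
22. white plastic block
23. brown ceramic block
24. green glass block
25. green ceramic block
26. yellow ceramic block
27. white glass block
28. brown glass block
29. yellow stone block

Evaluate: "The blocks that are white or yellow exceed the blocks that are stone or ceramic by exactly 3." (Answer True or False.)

There are 13 blocks that are white or yellow.
There are 11 blocks that are stone or ceramic.
The claim requires 13 − 11 (= 2) to equal 3, which does not hold.

False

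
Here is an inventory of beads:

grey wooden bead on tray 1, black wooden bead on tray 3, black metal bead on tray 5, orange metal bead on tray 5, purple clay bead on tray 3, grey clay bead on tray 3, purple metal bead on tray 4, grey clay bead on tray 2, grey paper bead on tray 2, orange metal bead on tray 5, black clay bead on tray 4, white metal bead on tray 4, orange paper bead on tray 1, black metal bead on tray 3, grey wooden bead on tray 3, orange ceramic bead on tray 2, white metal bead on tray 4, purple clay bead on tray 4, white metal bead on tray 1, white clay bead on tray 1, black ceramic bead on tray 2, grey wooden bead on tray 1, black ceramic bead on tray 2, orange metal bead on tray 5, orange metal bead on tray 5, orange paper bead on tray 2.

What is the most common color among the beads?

Counts by color: orange 7, grey 6, black 6, white 4, purple 3.
The maximum is 7, held uniquely by orange.

orange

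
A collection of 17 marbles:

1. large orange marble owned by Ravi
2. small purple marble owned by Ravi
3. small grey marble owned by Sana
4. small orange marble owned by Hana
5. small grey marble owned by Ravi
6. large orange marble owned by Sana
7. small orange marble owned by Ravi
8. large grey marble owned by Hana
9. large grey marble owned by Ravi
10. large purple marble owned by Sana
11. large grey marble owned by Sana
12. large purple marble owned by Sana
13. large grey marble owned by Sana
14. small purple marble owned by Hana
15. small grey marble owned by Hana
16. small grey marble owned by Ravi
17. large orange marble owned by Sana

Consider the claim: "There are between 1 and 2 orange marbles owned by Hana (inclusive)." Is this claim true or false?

orange marbles owned by Hana: 1.
The claim requires 1 ≤ 1 ≤ 2, which holds.

True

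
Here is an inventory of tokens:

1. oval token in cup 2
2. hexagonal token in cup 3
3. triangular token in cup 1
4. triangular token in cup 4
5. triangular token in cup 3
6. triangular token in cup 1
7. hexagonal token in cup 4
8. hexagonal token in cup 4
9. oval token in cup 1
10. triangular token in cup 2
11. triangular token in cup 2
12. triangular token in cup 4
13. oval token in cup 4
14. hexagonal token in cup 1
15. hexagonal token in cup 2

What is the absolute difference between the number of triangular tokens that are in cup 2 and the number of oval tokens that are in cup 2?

1

triangular tokens in cup 2: 2. oval tokens in cup 2: 1.
|2 − 1| = 2 − 1 = 1.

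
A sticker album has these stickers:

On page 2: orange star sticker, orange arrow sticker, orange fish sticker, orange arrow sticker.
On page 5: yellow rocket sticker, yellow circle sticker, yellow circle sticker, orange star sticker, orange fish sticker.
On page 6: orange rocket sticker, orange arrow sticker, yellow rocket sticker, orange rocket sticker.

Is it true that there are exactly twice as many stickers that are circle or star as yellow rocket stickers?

True

stickers that are circle or star: 4.
yellow rocket stickers: 2.
The claim requires 4 = 2 × 2 = 4, which holds.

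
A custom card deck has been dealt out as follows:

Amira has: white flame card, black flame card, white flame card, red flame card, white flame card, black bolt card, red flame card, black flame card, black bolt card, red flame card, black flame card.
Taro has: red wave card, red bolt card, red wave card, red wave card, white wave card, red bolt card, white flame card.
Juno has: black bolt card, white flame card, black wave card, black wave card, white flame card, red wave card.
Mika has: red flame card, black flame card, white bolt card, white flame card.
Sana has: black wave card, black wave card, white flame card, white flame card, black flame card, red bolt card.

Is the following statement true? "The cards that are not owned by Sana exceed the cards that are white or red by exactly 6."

True

Count of cards that are not owned by Sana: 28.
There are 22 cards that are white or red.
The claim requires 28 − 22 (= 6) to equal 6, which holds.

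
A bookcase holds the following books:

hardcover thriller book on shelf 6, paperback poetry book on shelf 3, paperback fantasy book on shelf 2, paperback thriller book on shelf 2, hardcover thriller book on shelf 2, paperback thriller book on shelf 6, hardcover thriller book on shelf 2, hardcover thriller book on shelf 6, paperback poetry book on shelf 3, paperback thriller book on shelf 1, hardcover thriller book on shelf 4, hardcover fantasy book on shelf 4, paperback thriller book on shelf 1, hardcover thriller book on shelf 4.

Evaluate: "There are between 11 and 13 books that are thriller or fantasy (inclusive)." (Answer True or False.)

True

books that are thriller or fantasy: 12.
The claim requires 11 ≤ 12 ≤ 13, which holds.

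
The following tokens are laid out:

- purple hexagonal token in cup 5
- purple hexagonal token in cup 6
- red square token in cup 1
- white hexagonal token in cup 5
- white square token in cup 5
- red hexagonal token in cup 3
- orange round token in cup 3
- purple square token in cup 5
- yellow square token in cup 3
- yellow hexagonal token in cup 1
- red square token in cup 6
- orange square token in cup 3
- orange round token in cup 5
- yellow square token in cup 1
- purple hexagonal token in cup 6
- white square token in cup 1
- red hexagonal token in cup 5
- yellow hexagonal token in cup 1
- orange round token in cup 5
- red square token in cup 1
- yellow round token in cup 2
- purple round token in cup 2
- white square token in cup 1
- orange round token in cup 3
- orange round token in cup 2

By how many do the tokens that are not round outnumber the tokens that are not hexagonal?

1

tokens that are not round: 18.
tokens that are not hexagonal: 17.
18 − 17 = 1.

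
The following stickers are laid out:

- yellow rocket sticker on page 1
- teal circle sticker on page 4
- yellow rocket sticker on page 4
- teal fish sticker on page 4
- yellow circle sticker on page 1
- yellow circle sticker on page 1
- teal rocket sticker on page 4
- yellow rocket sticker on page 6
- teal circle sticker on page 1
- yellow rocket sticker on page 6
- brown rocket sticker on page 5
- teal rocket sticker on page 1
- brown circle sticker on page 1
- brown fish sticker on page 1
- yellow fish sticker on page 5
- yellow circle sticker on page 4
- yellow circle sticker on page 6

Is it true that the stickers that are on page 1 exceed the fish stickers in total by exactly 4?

stickers on page 1: 7.
fish stickers: 3.
The claim requires 7 − 3 (= 4) to equal 4, which holds.

True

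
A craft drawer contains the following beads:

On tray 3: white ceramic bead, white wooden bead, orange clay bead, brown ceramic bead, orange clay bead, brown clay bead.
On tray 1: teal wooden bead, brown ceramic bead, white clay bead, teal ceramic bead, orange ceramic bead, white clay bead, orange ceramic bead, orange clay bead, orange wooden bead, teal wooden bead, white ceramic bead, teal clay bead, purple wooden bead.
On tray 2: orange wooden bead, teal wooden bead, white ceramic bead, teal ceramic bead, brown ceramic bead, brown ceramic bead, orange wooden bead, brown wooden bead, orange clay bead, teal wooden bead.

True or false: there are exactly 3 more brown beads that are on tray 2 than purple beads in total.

False

There are 3 brown beads on tray 2.
There is 1 purple bead.
The claim requires 3 − 1 (= 2) to equal 3, which does not hold.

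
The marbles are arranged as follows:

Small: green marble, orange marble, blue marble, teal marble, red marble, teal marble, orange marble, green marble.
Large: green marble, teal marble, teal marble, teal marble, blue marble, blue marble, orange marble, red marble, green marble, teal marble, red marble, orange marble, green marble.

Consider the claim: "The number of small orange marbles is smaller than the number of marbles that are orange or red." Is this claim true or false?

True

There are 2 small orange marbles.
There are 7 marbles that are orange or red.
The claim requires 2 < 7, which holds.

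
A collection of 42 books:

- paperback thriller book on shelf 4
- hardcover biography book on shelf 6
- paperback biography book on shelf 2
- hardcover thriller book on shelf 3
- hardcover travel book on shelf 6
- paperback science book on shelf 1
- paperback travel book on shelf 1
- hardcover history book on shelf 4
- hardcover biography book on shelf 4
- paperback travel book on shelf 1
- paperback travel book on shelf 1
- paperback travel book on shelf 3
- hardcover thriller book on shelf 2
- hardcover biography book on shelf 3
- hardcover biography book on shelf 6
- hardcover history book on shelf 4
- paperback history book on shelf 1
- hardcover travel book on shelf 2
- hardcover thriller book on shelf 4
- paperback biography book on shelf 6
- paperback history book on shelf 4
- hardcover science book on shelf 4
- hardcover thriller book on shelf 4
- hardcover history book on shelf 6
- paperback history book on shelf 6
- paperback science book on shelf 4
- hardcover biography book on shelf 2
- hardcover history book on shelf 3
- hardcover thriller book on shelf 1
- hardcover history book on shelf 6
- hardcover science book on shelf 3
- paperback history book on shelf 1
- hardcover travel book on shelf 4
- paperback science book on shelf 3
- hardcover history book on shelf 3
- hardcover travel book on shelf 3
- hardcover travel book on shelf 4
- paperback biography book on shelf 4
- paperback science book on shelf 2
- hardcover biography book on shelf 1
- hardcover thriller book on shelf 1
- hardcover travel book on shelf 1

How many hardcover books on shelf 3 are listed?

6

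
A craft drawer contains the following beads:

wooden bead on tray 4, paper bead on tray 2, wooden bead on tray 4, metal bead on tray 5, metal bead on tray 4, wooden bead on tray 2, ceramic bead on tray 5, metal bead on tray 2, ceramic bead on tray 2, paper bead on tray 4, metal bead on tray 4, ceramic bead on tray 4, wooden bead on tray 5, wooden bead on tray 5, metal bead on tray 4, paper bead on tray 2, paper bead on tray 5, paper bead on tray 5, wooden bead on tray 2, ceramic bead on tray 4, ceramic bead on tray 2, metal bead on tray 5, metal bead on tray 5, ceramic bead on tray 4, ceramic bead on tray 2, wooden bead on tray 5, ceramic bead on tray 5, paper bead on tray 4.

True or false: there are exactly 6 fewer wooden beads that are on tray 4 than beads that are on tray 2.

There are 2 wooden beads on tray 4.
There are 8 beads on tray 2.
The claim requires 8 − 2 (= 6) to equal 6, which holds.

True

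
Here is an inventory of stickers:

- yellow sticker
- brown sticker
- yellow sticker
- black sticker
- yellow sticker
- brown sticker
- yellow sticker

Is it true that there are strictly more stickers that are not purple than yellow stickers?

True

stickers that are not purple: 7.
yellow stickers: 4.
The claim requires 7 > 4, which holds.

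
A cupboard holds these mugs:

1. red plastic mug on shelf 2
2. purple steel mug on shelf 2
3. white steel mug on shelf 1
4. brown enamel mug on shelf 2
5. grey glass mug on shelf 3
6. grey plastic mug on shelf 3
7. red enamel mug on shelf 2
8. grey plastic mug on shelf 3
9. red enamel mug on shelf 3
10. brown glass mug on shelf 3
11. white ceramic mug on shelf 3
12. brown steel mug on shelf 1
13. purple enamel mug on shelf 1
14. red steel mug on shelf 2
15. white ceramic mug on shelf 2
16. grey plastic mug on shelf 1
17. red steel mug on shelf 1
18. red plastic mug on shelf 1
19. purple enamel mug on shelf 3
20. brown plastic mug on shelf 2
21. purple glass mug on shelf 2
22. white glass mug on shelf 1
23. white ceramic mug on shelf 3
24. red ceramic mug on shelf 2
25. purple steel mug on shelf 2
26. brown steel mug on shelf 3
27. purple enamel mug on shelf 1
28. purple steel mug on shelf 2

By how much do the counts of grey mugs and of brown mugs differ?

grey mugs: 4. brown mugs: 5.
|4 − 5| = 5 − 4 = 1.

1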